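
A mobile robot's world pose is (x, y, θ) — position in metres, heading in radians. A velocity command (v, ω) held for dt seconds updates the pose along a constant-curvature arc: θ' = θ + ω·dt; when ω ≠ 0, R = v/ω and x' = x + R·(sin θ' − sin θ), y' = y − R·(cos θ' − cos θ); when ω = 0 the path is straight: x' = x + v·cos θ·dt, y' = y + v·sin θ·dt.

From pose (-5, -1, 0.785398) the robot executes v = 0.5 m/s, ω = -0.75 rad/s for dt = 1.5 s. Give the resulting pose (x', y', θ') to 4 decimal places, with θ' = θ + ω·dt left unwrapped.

(-4.3065, -0.8428, -0.3396)

θ' = 0.7854 + -0.75·1.5 = -0.3396
R = v/ω = 0.5/-0.75 = -0.6667
x' = -5 + -0.6667·(sin -0.3396 − sin 0.7854) = -4.3065
y' = -1 − -0.6667·(cos -0.3396 − cos 0.7854) = -0.8428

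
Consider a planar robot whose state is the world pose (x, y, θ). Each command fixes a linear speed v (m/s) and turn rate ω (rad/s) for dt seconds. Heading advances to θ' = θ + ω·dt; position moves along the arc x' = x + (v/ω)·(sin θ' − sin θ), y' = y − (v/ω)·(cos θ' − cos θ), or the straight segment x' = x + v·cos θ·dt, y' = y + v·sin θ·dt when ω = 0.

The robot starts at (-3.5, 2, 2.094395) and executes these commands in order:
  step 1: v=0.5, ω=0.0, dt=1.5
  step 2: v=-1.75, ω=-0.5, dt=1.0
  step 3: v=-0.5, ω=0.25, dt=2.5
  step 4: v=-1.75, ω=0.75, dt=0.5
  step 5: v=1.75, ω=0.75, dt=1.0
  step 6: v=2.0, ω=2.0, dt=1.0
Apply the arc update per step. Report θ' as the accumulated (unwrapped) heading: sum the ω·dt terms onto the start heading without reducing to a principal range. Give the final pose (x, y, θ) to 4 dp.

step 1: θ'=2.0944 (straight) → pose (-3.8750, 2.6495, 2.0944)
step 2: θ'=1.5944 (R=3.5000) → pose (-3.4071, 0.9821, 1.5944)
step 3: θ'=2.2194 (R=-2.0000) → pose (-3.0015, -0.1788, 2.2194)
step 4: θ'=2.5944 (R=-2.3333) → pose (-2.3560, -0.7620, 2.5944)
step 5: θ'=3.3444 (R=2.3333) → pose (-4.0400, -0.4691, 3.3444)
step 6: θ'=5.3444 (R=1.0000) → pose (-4.6454, -2.0394, 5.3444)

(-4.6454, -2.0394, 5.3444)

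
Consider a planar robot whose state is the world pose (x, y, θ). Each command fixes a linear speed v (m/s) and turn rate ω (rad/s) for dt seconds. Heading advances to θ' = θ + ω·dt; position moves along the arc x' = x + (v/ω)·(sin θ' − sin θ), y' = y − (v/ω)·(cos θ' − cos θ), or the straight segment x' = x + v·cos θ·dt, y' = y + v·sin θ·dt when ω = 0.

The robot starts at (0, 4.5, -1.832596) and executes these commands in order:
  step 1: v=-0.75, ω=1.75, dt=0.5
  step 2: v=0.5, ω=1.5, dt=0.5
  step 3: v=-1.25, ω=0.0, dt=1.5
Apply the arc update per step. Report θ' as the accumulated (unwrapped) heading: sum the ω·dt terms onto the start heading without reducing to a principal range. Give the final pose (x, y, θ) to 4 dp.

step 1: θ'=-0.9576 (R=-0.4286) → pose (-0.0635, 4.8576, -0.9576)
step 2: θ'=-0.2076 (R=0.3333) → pose (0.1404, 4.7232, -0.2076)
step 3: θ'=-0.2076 (straight) → pose (-1.6943, 5.1097, -0.2076)

(-1.6943, 5.1097, -0.2076)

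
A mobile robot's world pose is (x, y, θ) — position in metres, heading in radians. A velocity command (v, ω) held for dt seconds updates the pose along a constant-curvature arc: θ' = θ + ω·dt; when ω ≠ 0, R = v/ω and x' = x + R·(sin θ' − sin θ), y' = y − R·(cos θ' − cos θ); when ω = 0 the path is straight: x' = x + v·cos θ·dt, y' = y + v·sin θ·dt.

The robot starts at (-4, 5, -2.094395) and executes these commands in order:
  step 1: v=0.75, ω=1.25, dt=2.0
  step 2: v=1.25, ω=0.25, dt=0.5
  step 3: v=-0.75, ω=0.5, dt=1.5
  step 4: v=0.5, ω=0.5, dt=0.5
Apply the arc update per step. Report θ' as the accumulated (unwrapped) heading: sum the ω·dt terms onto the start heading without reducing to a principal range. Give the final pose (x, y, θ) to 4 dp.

(-3.3234, 3.8119, 1.5306)

step 1: θ'=0.4056 (R=0.6000) → pose (-3.2436, 4.1487, 0.4056)
step 2: θ'=0.5306 (R=5.0000) → pose (-2.6862, 4.4305, 0.5306)
step 3: θ'=1.2806 (R=-1.5000) → pose (-3.3644, 3.5659, 1.2806)
step 4: θ'=1.5306 (R=1.0000) → pose (-3.3234, 3.8119, 1.5306)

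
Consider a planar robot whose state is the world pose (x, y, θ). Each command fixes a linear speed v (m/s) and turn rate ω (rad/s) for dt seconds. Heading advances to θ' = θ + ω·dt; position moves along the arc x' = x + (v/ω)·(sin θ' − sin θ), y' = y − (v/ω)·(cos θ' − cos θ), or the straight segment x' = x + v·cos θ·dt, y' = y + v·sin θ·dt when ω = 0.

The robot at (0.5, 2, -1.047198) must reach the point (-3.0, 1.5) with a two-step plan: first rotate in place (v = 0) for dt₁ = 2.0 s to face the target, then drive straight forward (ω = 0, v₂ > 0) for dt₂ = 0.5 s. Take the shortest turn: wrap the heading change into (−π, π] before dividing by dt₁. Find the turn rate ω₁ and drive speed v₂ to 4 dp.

heading to target = atan2(1.5−2, -3−0.5) = -2.9997
Δθ = wrap(-2.9997 − -1.0472) = -1.9525; ω₁ = Δθ/dt₁ = -0.9762
distance = √((-3−0.5)² + (1.5−2)²) = 3.5355; v₂ = distance/dt₂ = 7.0711

ω₁ = -0.9762, v₂ = 7.0711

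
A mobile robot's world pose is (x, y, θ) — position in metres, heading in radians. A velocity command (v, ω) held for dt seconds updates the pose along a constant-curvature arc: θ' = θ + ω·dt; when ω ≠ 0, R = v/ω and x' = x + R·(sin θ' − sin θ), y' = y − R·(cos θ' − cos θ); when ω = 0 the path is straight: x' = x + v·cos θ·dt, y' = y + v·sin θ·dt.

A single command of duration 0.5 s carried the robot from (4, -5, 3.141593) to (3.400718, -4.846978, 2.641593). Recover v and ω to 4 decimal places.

v = 1.2500, ω = -1.0000

Δθ = 2.641593 − 3.141593 = -0.500000
ω = Δθ/dt = -0.500000/0.5 = -1.0000
R = Δx/(sin θ' − sin θ) = -1.2500
v = R·ω = -1.2500·-1.0000 = 1.2500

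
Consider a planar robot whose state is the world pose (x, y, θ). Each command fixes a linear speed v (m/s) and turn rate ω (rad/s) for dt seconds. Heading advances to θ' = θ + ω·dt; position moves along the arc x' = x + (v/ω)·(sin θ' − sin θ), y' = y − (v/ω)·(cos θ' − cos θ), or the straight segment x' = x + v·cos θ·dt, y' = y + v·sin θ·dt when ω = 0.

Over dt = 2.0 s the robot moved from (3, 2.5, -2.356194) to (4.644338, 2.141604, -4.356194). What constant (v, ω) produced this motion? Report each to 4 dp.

v = -1.0000, ω = -1.0000

Δθ = -4.356194 − -2.356194 = -2.000000
ω = Δθ/dt = -2.000000/2.0 = -1.0000
R = Δx/(sin θ' − sin θ) = 1.0000
v = R·ω = 1.0000·-1.0000 = -1.0000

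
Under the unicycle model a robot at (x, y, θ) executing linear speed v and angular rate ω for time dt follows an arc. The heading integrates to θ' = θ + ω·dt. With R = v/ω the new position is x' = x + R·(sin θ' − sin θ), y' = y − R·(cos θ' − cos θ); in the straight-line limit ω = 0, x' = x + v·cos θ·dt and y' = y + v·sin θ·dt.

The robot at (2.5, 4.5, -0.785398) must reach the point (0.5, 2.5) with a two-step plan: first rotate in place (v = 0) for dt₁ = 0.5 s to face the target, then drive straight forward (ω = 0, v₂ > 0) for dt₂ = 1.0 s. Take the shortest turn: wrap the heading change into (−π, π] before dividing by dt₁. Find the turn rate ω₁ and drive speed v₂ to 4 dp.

ω₁ = -3.1416, v₂ = 2.8284

heading to target = atan2(2.5−4.5, 0.5−2.5) = -2.3562
Δθ = wrap(-2.3562 − -0.7854) = -1.5708; ω₁ = Δθ/dt₁ = -3.1416
distance = √((0.5−2.5)² + (2.5−4.5)²) = 2.8284; v₂ = distance/dt₂ = 2.8284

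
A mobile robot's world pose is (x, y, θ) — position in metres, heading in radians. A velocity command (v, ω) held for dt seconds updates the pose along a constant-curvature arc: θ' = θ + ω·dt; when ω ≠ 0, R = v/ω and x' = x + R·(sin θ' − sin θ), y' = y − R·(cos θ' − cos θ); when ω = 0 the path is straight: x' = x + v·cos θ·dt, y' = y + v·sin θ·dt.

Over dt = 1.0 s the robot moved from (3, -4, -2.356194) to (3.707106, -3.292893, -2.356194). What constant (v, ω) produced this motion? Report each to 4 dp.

Δθ = -2.356194 − -2.356194 = 0.000000
ω = Δθ/dt = 0.000000/1.0 = 0.0000
ω = 0 → v = (Δx·cos θ + Δy·sin θ)/dt = -1.0000

v = -1.0000, ω = 0.0000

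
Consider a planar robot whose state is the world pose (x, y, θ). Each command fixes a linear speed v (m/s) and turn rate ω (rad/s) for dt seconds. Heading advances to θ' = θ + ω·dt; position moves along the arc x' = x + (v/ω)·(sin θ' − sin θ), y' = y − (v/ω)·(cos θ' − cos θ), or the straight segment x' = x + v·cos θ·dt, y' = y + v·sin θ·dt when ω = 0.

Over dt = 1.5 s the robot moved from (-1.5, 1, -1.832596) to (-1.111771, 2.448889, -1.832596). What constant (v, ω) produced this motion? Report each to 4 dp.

v = -1.0000, ω = 0.0000

Δθ = -1.832596 − -1.832596 = 0.000000
ω = Δθ/dt = 0.000000/1.5 = 0.0000
ω = 0 → v = (Δx·cos θ + Δy·sin θ)/dt = -1.0000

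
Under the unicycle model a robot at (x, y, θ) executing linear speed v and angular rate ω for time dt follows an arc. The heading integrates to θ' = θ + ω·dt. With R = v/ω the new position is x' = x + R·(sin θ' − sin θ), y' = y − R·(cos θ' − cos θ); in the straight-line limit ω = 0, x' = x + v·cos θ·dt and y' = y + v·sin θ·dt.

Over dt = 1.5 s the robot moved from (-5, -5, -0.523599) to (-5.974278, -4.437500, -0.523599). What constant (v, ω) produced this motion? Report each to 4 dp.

Δθ = -0.523599 − -0.523599 = 0.000000
ω = Δθ/dt = 0.000000/1.5 = 0.0000
ω = 0 → v = (Δx·cos θ + Δy·sin θ)/dt = -0.7500

v = -0.7500, ω = 0.0000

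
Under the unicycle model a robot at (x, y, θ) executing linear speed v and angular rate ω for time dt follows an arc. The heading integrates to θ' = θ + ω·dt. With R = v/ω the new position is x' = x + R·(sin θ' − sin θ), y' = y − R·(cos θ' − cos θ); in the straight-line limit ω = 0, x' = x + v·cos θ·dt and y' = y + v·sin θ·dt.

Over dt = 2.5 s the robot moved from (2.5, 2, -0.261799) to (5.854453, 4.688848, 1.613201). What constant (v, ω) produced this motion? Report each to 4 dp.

Δθ = 1.613201 − -0.261799 = 1.875000
ω = Δθ/dt = 1.875000/2.5 = 0.7500
R = Δx/(sin θ' − sin θ) = 2.6667
v = R·ω = 2.6667·0.7500 = 2.0000

v = 2.0000, ω = 0.7500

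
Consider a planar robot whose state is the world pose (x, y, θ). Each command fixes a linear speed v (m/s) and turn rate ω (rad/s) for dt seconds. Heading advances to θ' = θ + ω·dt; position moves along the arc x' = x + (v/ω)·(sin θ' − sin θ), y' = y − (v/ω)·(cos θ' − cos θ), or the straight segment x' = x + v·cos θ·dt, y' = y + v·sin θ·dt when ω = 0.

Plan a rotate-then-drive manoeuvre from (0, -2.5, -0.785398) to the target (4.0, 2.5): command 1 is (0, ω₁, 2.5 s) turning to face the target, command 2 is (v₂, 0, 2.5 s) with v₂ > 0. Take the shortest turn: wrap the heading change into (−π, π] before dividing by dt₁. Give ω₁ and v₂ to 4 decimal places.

heading to target = atan2(2.5−-2.5, 4−0) = 0.8961
Δθ = wrap(0.8961 − -0.7854) = 1.6815; ω₁ = Δθ/dt₁ = 0.6726
distance = √((4−0)² + (2.5−-2.5)²) = 6.4031; v₂ = distance/dt₂ = 2.5612

ω₁ = 0.6726, v₂ = 2.5612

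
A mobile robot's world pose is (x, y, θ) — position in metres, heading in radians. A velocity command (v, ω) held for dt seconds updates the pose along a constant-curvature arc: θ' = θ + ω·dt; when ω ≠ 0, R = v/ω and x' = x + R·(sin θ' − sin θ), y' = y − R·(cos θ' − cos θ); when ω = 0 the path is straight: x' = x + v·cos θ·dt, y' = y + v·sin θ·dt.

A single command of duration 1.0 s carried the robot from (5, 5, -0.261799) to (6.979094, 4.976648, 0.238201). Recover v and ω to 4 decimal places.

Δθ = 0.238201 − -0.261799 = 0.500000
ω = Δθ/dt = 0.500000/1.0 = 0.5000
R = Δx/(sin θ' − sin θ) = 4.0000
v = R·ω = 4.0000·0.5000 = 2.0000

v = 2.0000, ω = 0.5000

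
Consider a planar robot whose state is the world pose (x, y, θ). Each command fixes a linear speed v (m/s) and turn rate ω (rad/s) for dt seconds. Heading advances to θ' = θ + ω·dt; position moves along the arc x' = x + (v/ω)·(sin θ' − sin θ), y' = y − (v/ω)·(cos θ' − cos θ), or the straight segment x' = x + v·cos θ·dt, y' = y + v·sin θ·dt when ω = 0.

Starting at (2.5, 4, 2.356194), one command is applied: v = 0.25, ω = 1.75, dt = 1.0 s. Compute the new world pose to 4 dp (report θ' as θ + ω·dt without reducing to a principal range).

(2.2816, 3.9804, 4.1062)

θ' = 2.3562 + 1.75·1.0 = 4.1062
R = v/ω = 0.25/1.75 = 0.1429
x' = 2.5 + 0.1429·(sin 4.1062 − sin 2.3562) = 2.2816
y' = 4 − 0.1429·(cos 4.1062 − cos 2.3562) = 3.9804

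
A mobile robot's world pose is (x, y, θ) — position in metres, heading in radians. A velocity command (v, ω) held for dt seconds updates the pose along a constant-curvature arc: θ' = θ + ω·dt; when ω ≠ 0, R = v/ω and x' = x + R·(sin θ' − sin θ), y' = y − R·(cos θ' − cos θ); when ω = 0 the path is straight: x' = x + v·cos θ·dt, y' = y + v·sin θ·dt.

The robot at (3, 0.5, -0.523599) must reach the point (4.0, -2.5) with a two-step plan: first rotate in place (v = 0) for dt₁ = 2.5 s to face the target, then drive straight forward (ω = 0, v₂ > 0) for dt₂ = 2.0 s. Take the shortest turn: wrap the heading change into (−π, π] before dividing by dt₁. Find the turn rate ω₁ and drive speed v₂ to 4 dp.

ω₁ = -0.2902, v₂ = 1.5811

heading to target = atan2(-2.5−0.5, 4−3) = -1.2490
Δθ = wrap(-1.2490 − -0.5236) = -0.7254; ω₁ = Δθ/dt₁ = -0.2902
distance = √((4−3)² + (-2.5−0.5)²) = 3.1623; v₂ = distance/dt₂ = 1.5811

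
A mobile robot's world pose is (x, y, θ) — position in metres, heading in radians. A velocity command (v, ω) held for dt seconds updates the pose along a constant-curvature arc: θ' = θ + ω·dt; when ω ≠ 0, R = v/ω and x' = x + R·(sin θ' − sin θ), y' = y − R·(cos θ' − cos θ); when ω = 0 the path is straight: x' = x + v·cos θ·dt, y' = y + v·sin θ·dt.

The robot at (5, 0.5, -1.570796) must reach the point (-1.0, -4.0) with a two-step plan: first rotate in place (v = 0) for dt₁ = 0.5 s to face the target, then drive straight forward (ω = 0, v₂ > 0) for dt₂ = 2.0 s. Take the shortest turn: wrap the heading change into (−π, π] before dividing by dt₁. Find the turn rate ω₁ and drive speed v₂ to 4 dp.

ω₁ = -1.8546, v₂ = 3.7500

heading to target = atan2(-4−0.5, -1−5) = -2.4981
Δθ = wrap(-2.4981 − -1.5708) = -0.9273; ω₁ = Δθ/dt₁ = -1.8546
distance = √((-1−5)² + (-4−0.5)²) = 7.5000; v₂ = distance/dt₂ = 3.7500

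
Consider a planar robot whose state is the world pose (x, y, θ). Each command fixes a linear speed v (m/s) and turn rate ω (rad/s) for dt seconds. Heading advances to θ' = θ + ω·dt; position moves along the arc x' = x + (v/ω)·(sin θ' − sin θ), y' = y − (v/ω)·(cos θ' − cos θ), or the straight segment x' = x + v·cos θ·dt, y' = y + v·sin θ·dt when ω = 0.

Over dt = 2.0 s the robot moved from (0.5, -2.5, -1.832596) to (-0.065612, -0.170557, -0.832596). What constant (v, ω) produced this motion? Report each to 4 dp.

v = -1.2500, ω = 0.5000

Δθ = -0.832596 − -1.832596 = 1.000000
ω = Δθ/dt = 1.000000/2.0 = 0.5000
R = −Δy/(cos θ' − cos θ) = -2.5000
v = R·ω = -2.5000·0.5000 = -1.2500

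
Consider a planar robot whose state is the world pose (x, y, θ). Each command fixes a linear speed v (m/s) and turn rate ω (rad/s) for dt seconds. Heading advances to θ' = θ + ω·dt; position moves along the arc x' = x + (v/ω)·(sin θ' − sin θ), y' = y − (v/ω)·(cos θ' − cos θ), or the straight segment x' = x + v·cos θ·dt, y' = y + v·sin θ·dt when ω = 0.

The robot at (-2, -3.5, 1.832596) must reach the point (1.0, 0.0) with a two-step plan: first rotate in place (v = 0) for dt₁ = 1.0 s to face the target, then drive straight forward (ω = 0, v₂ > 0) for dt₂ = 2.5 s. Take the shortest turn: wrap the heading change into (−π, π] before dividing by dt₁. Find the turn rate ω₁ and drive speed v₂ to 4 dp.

ω₁ = -0.9704, v₂ = 1.8439

heading to target = atan2(0−-3.5, 1−-2) = 0.8622
Δθ = wrap(0.8622 − 1.8326) = -0.9704; ω₁ = Δθ/dt₁ = -0.9704
distance = √((1−-2)² + (0−-3.5)²) = 4.6098; v₂ = distance/dt₂ = 1.8439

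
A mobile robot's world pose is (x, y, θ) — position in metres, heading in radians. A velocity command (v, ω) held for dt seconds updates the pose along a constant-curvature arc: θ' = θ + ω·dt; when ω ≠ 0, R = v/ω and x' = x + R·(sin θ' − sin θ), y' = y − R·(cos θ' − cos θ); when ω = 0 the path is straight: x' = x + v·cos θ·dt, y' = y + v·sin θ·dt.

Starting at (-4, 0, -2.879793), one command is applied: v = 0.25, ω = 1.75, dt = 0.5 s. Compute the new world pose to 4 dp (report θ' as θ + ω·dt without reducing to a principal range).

(-4.0926, -0.0779, -2.0048)

θ' = -2.8798 + 1.75·0.5 = -2.0048
R = v/ω = 0.25/1.75 = 0.1429
x' = -4 + 0.1429·(sin -2.0048 − sin -2.8798) = -4.0926
y' = 0 − 0.1429·(cos -2.0048 − cos -2.8798) = -0.0779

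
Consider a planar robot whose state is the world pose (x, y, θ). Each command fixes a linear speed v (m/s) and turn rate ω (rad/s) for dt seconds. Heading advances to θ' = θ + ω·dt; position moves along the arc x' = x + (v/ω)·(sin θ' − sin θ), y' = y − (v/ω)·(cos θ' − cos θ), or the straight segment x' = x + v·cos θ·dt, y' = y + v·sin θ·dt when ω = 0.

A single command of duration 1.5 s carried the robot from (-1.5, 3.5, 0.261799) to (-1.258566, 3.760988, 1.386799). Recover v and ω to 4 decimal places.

Δθ = 1.386799 − 0.261799 = 1.125000
ω = Δθ/dt = 1.125000/1.5 = 0.7500
R = −Δy/(cos θ' − cos θ) = 0.3333
v = R·ω = 0.3333·0.7500 = 0.2500

v = 0.2500, ω = 0.7500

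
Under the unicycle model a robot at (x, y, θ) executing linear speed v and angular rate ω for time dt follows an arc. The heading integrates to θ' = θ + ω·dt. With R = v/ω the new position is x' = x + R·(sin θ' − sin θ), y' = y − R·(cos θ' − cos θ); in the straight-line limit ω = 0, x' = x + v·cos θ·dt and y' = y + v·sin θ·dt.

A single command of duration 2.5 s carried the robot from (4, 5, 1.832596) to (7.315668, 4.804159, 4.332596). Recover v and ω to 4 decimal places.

v = -1.7500, ω = 1.0000

Δθ = 4.332596 − 1.832596 = 2.500000
ω = Δθ/dt = 2.500000/2.5 = 1.0000
R = Δx/(sin θ' − sin θ) = -1.7500
v = R·ω = -1.7500·1.0000 = -1.7500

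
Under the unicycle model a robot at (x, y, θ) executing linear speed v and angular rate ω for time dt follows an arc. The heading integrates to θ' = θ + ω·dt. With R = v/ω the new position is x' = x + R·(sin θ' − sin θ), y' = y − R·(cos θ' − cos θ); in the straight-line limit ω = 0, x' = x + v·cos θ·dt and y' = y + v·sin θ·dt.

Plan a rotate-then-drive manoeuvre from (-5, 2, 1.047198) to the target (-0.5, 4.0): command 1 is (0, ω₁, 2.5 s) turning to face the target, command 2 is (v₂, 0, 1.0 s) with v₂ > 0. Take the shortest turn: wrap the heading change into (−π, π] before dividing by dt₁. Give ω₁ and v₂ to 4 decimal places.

heading to target = atan2(4−2, -0.5−-5) = 0.4182
Δθ = wrap(0.4182 − 1.0472) = -0.6290; ω₁ = Δθ/dt₁ = -0.2516
distance = √((-0.5−-5)² + (4−2)²) = 4.9244; v₂ = distance/dt₂ = 4.9244

ω₁ = -0.2516, v₂ = 4.9244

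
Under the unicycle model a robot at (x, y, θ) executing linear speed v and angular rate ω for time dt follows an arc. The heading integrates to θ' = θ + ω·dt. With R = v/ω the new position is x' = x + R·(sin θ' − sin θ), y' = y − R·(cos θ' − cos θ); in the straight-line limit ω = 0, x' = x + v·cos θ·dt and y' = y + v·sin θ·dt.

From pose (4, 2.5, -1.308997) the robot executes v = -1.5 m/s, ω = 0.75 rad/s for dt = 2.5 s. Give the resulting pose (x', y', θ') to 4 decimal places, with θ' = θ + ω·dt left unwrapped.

(0.9956, 3.6705, 0.5660)

θ' = -1.3090 + 0.75·2.5 = 0.5660
R = v/ω = -1.5/0.75 = -2.0000
x' = 4 + -2.0000·(sin 0.5660 − sin -1.3090) = 0.9956
y' = 2.5 − -2.0000·(cos 0.5660 − cos -1.3090) = 3.6705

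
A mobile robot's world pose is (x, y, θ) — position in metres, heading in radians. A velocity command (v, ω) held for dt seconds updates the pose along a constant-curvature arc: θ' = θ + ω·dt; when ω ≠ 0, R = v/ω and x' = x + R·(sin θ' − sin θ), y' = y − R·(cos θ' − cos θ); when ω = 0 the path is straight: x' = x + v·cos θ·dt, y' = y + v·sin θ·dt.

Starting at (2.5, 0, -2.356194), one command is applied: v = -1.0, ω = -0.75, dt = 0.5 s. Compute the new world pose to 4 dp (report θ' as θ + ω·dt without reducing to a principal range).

θ' = -2.3562 + -0.75·0.5 = -2.7312
R = v/ω = -1.0/-0.75 = 1.3333
x' = 2.5 + 1.3333·(sin -2.7312 − sin -2.3562) = 2.9108
y' = 0 − 1.3333·(cos -2.7312 − cos -2.3562) = 0.2798

(2.9108, 0.2798, -2.7312)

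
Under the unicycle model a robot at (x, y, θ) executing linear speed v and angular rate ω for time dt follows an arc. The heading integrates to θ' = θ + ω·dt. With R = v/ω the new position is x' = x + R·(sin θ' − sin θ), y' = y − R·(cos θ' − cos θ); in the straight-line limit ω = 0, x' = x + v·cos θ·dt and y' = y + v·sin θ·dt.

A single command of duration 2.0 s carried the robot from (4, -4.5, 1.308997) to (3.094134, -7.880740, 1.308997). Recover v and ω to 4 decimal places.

v = -1.7500, ω = 0.0000

Δθ = 1.308997 − 1.308997 = 0.000000
ω = Δθ/dt = 0.000000/2.0 = 0.0000
ω = 0 → v = (Δx·cos θ + Δy·sin θ)/dt = -1.7500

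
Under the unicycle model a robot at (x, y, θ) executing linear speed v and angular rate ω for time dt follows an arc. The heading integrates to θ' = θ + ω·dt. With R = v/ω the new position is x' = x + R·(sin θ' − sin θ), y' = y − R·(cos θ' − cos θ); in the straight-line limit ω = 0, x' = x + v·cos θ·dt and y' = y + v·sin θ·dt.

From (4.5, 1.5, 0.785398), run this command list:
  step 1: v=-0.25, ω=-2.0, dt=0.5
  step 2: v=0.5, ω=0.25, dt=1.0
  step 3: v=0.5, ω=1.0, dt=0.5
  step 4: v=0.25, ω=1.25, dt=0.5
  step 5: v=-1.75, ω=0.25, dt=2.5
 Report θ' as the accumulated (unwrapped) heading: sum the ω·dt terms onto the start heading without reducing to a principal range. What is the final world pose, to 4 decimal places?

step 1: θ'=-0.2146 (R=0.1250) → pose (4.3850, 1.4663, -0.2146)
step 2: θ'=0.0354 (R=2.0000) → pose (4.8817, 1.4216, 0.0354)
step 3: θ'=0.5354 (R=0.5000) → pose (5.1191, 1.4913, 0.5354)
step 4: θ'=1.1604 (R=0.2000) → pose (5.2004, 1.5835, 1.1604)
step 5: θ'=1.7854 (R=-7.0000) → pose (4.7797, -2.7000, 1.7854)

(4.7797, -2.7000, 1.7854)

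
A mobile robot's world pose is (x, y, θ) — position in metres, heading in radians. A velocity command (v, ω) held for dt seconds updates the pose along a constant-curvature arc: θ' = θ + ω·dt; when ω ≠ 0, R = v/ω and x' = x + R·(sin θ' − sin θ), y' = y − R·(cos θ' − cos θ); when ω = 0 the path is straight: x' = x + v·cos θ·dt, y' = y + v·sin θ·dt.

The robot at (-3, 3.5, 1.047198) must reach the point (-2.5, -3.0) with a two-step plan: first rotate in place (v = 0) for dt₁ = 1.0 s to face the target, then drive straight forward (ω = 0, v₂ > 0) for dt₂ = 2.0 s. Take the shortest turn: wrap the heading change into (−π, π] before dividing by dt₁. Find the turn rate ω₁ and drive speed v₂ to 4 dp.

ω₁ = -2.5412, v₂ = 3.2596

heading to target = atan2(-3−3.5, -2.5−-3) = -1.4940
Δθ = wrap(-1.4940 − 1.0472) = -2.5412; ω₁ = Δθ/dt₁ = -2.5412
distance = √((-2.5−-3)² + (-3−3.5)²) = 6.5192; v₂ = distance/dt₂ = 3.2596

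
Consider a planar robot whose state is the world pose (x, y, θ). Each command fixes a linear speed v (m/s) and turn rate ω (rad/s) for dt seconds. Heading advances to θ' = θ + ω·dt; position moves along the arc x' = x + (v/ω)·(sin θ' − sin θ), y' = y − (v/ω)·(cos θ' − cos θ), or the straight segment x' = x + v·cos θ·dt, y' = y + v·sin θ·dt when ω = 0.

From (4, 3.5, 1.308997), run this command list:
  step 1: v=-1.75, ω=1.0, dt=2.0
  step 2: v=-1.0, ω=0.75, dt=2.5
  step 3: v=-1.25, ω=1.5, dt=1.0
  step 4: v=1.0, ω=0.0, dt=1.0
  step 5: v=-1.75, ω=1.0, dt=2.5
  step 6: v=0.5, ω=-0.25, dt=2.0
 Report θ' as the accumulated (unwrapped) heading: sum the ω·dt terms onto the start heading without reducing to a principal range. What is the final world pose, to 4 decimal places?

(6.1935, 1.1764, 8.6840)

step 1: θ'=3.3090 (R=-1.7500) → pose (5.9820, 1.3215, 3.3090)
step 2: θ'=5.1840 (R=-1.3333) → pose (6.9476, 3.2420, 5.1840)
step 3: θ'=6.6840 (R=-0.8333) → pose (5.8801, 3.6307, 6.6840)
step 4: θ'=6.6840 (straight) → pose (6.8008, 4.0208, 6.6840)
step 5: θ'=9.1840 (R=-1.7500) → pose (7.0663, 0.7100, 9.1840)
step 6: θ'=8.6840 (R=-2.0000) → pose (6.1935, 1.1764, 8.6840)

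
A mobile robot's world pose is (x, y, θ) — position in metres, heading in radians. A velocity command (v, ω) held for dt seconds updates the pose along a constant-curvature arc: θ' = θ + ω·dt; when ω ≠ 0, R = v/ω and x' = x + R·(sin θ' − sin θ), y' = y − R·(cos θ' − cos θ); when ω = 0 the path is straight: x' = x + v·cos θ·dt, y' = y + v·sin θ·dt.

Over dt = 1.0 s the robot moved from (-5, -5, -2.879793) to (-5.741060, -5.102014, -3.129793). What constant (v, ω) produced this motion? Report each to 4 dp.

v = 0.7500, ω = -0.2500

Δθ = -3.129793 − -2.879793 = -0.250000
ω = Δθ/dt = -0.250000/1.0 = -0.2500
R = Δx/(sin θ' − sin θ) = -3.0000
v = R·ω = -3.0000·-0.2500 = 0.7500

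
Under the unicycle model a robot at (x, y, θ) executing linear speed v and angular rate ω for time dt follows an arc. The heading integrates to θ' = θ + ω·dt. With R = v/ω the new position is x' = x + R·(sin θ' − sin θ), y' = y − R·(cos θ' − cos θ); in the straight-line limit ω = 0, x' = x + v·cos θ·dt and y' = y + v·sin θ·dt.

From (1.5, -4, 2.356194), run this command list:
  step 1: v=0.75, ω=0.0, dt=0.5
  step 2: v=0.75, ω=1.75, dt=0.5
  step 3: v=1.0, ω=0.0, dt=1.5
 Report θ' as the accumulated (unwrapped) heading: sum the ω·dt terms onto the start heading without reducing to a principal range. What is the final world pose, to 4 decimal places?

step 1: θ'=2.3562 (straight) → pose (1.2348, -3.7348, 2.3562)
step 2: θ'=3.2312 (R=0.4286) → pose (0.8934, -3.6110, 3.2312)
step 3: θ'=3.2312 (straight) → pose (-0.6005, -3.7453, 3.2312)

(-0.6005, -3.7453, 3.2312)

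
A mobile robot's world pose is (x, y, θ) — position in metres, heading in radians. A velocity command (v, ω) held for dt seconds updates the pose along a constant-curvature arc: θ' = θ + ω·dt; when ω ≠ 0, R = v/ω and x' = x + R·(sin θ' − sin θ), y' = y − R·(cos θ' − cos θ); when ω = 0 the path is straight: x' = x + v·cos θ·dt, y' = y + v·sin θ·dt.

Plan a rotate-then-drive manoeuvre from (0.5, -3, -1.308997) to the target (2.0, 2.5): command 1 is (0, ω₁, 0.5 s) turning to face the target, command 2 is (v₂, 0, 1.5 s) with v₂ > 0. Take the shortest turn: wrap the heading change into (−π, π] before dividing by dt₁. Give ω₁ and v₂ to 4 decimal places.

heading to target = atan2(2.5−-3, 2−0.5) = 1.3045
Δθ = wrap(1.3045 − -1.3090) = 2.6135; ω₁ = Δθ/dt₁ = 5.2271
distance = √((2−0.5)² + (2.5−-3)²) = 5.7009; v₂ = distance/dt₂ = 3.8006

ω₁ = 5.2271, v₂ = 3.8006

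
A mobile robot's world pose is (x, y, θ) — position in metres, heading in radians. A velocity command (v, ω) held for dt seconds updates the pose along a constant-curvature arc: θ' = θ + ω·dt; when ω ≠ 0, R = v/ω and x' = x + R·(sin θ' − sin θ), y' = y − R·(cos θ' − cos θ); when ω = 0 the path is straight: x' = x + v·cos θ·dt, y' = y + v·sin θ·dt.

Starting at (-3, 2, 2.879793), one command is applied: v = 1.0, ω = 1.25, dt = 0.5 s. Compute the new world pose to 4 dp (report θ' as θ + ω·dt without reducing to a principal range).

θ' = 2.8798 + 1.25·0.5 = 3.5048
R = v/ω = 1.0/1.25 = 0.8000
x' = -3 + 0.8000·(sin 3.5048 − sin 2.8798) = -3.4913
y' = 2 − 0.8000·(cos 3.5048 − cos 2.8798) = 1.9751

(-3.4913, 1.9751, 3.5048)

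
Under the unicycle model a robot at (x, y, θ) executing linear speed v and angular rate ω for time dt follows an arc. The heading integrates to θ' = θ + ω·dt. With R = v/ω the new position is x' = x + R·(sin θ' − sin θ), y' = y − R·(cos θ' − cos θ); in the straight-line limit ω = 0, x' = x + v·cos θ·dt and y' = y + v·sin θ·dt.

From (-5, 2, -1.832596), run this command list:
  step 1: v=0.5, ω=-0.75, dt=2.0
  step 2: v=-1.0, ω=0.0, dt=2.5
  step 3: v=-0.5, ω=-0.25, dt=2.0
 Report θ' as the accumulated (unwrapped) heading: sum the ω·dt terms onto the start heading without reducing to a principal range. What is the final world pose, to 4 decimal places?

step 1: θ'=-3.3326 (R=-0.6667) → pose (-5.7705, 1.5180, -3.3326)
step 2: θ'=-3.3326 (straight) → pose (-3.3160, 1.0434, -3.3326)
step 3: θ'=-3.8326 (R=2.0000) → pose (-2.4210, 0.6210, -3.8326)

(-2.4210, 0.6210, -3.8326)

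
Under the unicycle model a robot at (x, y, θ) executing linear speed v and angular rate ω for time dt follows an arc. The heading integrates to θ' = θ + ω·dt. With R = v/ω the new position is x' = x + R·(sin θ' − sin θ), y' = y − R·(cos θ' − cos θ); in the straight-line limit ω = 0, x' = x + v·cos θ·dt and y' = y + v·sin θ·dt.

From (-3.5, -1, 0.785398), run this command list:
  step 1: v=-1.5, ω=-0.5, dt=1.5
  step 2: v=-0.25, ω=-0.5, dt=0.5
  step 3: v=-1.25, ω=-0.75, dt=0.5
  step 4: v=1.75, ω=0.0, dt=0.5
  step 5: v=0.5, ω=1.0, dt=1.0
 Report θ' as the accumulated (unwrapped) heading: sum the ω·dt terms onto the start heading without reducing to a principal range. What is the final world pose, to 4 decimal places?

step 1: θ'=0.0354 (R=3.0000) → pose (-5.5151, -1.8768, 0.0354)
step 2: θ'=-0.2146 (R=0.5000) → pose (-5.6393, -1.8656, -0.2146)
step 3: θ'=-0.5896 (R=1.6667) → pose (-6.2111, -1.6225, -0.5896)
step 4: θ'=-0.5896 (straight) → pose (-5.4838, -2.1090, -0.5896)
step 5: θ'=0.4104 (R=0.5000) → pose (-5.0063, -2.1519, 0.4104)

(-5.0063, -2.1519, 0.4104)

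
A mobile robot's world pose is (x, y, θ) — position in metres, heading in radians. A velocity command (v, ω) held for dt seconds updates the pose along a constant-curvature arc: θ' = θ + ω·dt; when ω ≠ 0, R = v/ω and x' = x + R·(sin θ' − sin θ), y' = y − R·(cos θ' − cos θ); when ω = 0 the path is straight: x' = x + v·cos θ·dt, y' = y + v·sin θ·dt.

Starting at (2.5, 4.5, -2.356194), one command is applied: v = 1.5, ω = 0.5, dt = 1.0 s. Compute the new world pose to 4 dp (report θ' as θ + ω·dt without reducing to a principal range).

(1.7427, 3.2233, -1.8562)

θ' = -2.3562 + 0.5·1.0 = -1.8562
R = v/ω = 1.5/0.5 = 3.0000
x' = 2.5 + 3.0000·(sin -1.8562 − sin -2.3562) = 1.7427
y' = 4.5 − 3.0000·(cos -1.8562 − cos -2.3562) = 3.2233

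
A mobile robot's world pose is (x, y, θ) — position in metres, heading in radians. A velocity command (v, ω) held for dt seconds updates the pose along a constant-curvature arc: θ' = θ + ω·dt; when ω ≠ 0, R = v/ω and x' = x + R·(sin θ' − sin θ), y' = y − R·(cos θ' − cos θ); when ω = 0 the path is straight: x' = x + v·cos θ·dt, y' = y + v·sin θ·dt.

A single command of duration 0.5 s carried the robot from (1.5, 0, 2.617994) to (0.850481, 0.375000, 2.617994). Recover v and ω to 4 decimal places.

v = 1.5000, ω = 0.0000

Δθ = 2.617994 − 2.617994 = 0.000000
ω = Δθ/dt = 0.000000/0.5 = 0.0000
ω = 0 → v = (Δx·cos θ + Δy·sin θ)/dt = 1.5000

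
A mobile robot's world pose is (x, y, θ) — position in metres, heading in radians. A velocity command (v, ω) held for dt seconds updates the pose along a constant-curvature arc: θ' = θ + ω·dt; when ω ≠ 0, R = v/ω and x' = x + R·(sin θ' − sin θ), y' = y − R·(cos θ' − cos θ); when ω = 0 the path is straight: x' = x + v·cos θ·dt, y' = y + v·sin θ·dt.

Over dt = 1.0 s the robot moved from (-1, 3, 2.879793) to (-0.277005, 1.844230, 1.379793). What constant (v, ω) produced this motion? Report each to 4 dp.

Δθ = 1.379793 − 2.879793 = -1.500000
ω = Δθ/dt = -1.500000/1.0 = -1.5000
R = −Δy/(cos θ' − cos θ) = 1.0000
v = R·ω = 1.0000·-1.5000 = -1.5000

v = -1.5000, ω = -1.5000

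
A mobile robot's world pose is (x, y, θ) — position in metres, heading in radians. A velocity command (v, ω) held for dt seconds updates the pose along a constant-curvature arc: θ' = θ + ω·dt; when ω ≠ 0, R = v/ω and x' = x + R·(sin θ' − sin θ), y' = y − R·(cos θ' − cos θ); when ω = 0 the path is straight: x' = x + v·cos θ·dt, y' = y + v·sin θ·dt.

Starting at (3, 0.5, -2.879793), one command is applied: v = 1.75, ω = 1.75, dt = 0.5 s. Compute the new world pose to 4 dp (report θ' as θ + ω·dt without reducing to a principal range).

θ' = -2.8798 + 1.75·0.5 = -2.0048
R = v/ω = 1.75/1.75 = 1.0000
x' = 3 + 1.0000·(sin -2.0048 − sin -2.8798) = 2.3515
y' = 0.5 − 1.0000·(cos -2.0048 − cos -2.8798) = -0.0454

(2.3515, -0.0454, -2.0048)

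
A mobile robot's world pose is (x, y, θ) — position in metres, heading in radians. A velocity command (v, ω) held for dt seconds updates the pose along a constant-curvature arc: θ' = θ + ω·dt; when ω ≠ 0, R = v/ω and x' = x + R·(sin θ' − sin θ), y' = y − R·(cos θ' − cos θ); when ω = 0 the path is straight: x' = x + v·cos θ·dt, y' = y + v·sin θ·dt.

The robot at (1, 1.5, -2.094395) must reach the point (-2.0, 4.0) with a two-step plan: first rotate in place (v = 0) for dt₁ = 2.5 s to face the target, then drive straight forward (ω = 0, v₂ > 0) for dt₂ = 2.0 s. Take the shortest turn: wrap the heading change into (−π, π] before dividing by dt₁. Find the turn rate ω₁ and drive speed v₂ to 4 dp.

ω₁ = -0.6968, v₂ = 1.9526

heading to target = atan2(4−1.5, -2−1) = 2.4469
Δθ = wrap(2.4469 − -2.0944) = -1.7419; ω₁ = Δθ/dt₁ = -0.6968
distance = √((-2−1)² + (4−1.5)²) = 3.9051; v₂ = distance/dt₂ = 1.9526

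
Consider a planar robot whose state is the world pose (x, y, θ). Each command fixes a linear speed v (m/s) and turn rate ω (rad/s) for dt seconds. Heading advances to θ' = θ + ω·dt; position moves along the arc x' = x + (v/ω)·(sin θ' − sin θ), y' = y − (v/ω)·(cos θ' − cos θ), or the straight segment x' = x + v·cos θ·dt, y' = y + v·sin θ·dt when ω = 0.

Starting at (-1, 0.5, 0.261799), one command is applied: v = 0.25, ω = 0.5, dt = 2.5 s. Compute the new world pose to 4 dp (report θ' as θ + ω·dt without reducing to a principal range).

θ' = 0.2618 + 0.5·2.5 = 1.5118
R = v/ω = 0.25/0.5 = 0.5000
x' = -1 + 0.5000·(sin 1.5118 − sin 0.2618) = -0.6303
y' = 0.5 − 0.5000·(cos 1.5118 − cos 0.2618) = 0.9535

(-0.6303, 0.9535, 1.5118)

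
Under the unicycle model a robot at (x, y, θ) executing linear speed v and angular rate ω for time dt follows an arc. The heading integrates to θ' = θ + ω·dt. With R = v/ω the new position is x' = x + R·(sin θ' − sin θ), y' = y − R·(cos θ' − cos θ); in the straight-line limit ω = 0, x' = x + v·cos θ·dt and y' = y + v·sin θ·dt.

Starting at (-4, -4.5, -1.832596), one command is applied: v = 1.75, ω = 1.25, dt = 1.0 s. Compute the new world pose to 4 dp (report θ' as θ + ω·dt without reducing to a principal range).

(-3.4180, -6.0314, -0.5826)

θ' = -1.8326 + 1.25·1.0 = -0.5826
R = v/ω = 1.75/1.25 = 1.4000
x' = -4 + 1.4000·(sin -0.5826 − sin -1.8326) = -3.4180
y' = -4.5 − 1.4000·(cos -0.5826 − cos -1.8326) = -6.0314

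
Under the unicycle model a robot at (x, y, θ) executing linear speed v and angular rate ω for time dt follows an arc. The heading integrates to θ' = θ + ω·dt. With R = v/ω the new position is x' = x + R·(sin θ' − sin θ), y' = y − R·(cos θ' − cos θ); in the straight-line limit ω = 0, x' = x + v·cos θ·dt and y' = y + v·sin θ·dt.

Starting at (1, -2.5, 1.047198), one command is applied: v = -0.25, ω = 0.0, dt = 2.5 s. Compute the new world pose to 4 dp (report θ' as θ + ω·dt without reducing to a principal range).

θ' = 1.0472 + 0.0·2.5 = 1.0472
ω = 0 → straight: x' = 1 + -0.25·cos(1.0472)·2.5 = 0.6875
y' = -2.5 + -0.25·sin(1.0472)·2.5 = -3.0413

(0.6875, -3.0413, 1.0472)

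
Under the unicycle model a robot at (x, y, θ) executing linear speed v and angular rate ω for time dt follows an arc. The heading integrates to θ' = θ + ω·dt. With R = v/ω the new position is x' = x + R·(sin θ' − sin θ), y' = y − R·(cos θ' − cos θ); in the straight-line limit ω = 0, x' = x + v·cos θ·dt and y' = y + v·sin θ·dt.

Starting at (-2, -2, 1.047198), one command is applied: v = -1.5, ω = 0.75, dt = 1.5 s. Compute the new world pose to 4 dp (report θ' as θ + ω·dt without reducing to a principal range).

(-1.9170, -4.1316, 2.1722)

θ' = 1.0472 + 0.75·1.5 = 2.1722
R = v/ω = -1.5/0.75 = -2.0000
x' = -2 + -2.0000·(sin 2.1722 − sin 1.0472) = -1.9170
y' = -2 − -2.0000·(cos 2.1722 − cos 1.0472) = -4.1316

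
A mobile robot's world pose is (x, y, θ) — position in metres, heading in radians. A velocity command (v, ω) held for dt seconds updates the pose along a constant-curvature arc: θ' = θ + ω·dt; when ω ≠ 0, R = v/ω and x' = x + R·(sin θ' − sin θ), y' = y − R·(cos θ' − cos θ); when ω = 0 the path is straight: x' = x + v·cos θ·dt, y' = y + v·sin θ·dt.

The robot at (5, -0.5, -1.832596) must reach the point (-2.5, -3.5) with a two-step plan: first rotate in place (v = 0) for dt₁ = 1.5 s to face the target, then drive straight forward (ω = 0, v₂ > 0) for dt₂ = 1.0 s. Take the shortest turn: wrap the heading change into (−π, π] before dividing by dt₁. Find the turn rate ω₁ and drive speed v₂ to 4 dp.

heading to target = atan2(-3.5−-0.5, -2.5−5) = -2.7611
Δθ = wrap(-2.7611 − -1.8326) = -0.9285; ω₁ = Δθ/dt₁ = -0.6190
distance = √((-2.5−5)² + (-3.5−-0.5)²) = 8.0777; v₂ = distance/dt₂ = 8.0777

ω₁ = -0.6190, v₂ = 8.0777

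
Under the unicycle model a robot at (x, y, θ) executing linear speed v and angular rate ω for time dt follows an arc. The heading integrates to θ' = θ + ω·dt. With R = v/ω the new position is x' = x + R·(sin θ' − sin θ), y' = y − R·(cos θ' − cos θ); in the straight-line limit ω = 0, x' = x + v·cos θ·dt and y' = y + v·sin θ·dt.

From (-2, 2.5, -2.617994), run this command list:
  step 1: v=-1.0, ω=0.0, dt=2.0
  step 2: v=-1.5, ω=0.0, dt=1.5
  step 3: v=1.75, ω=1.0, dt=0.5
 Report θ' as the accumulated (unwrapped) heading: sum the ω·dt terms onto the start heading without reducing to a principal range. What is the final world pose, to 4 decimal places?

step 1: θ'=-2.6180 (straight) → pose (-0.2679, 3.5000, -2.6180)
step 2: θ'=-2.6180 (straight) → pose (1.6806, 4.6250, -2.6180)
step 3: θ'=-2.1180 (R=1.7500) → pose (1.0611, 4.0200, -2.1180)

(1.0611, 4.0200, -2.1180)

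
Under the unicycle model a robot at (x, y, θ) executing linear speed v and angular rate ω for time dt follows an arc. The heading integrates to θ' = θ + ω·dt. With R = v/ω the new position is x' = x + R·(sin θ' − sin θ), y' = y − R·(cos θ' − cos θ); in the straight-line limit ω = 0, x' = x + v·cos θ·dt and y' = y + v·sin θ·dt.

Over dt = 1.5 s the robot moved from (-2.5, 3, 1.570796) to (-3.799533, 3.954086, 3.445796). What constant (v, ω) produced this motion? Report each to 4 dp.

Δθ = 3.445796 − 1.570796 = 1.875000
ω = Δθ/dt = 1.875000/1.5 = 1.2500
R = Δx/(sin θ' − sin θ) = 1.0000
v = R·ω = 1.0000·1.2500 = 1.2500

v = 1.2500, ω = 1.2500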